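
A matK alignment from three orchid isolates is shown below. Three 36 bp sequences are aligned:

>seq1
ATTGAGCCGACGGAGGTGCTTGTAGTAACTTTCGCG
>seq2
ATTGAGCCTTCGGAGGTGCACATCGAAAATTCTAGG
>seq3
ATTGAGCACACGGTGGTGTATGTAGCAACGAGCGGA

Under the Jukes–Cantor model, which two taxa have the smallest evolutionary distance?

seq1–seq2: 12/36 differ, p = 0.333, d = 0.441.
seq1–seq3: 11/36 differ, p = 0.306, d = 0.392.
seq2–seq3: 16/36 differ, p = 0.444, d = 0.673.
The smallest distance is between seq1 and seq3.

seq1 and seq3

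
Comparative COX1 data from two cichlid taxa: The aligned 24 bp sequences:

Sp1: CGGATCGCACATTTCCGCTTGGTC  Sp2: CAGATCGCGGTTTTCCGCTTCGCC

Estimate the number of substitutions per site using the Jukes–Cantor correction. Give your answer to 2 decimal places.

0.30

The sequences differ at 6 of 24 sites (2, 9, 10, 11, 21, 23), so p = 6/24 = 0.25.
d = −(3/4) ln(1 − 4p/3) = −0.75 ln(1 − 0.333333) = −0.75 ln(0.666667)
  = −0.75 × (-0.405465) = 0.304099 substitutions/site.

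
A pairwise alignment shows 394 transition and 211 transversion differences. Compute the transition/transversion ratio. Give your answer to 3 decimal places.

1.867

R = 394/211 = 1.867298… ≈ 1.867 (to 3 d.p.).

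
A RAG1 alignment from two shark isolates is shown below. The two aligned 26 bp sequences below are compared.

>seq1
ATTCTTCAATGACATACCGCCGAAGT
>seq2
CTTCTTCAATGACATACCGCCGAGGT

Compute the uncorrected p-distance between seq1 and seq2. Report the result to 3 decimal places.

The sequences differ at 2 of 26 positions (sites 1, 24).
p = 2/26 = 0.076923… ≈ 0.077 (to 3 d.p.).

0.077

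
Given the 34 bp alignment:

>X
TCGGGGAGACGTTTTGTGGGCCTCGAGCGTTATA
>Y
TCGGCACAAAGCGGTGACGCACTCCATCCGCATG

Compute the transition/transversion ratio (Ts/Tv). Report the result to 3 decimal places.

Transitions are A↔G and C↔T; transversions are all other mismatches.
Transitions: 5. Transversions: 13.
R = 5/13 = 0.384615… ≈ 0.385 (to 3 d.p.).

0.385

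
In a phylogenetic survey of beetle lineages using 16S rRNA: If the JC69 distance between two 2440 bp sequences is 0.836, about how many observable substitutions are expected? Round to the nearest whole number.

Invert JC69: p = (3/4)(1 − e^(−4d/3)) = 0.75 × (1 − e^(-1.114667)) = 0.75 × (1 − 0.328024) = 0.503982.
Expected differing sites = pL ≈ 0.503982 × 2440 = 1229.71608 ≈ 1230.

1230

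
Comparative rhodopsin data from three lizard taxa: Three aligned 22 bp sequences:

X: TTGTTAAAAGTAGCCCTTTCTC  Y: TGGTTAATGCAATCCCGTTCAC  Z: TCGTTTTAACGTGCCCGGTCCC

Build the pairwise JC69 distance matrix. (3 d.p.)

d(X,Y) = 0.497, d(X,Z) = 0.591, d(Y,Z) = 0.699

X–Y: 8/22 sites differ → p ≈ 0.363636, d = −0.75 ln(1 − 0.484848) = 0.497470 ≈ 0.497.
X–Z: 9/22 sites differ → p ≈ 0.409091, d = −0.75 ln(1 − 0.545455) = 0.591344 ≈ 0.591.
Y–Z: 10/22 sites differ → p ≈ 0.454545, d = −0.75 ln(1 − 0.60606) = 0.698667 ≈ 0.699.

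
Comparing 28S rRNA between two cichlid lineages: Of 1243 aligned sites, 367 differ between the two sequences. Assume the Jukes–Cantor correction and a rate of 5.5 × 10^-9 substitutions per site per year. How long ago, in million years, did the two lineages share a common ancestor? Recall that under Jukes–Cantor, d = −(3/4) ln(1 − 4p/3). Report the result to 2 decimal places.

34.11

p = 367/1243 ≈ 0.295253.
d = −(3/4) ln(1 − 4p/3) = −0.75 ln(1 − 0.393671) = −0.75 ln(0.606329)
  = −0.75 × (-0.500333) = 0.375250 substitutions/site.
Under a molecular clock d = 2μt, so t = d/(2μ) = 0.375250 / (2 × 5.5 × 10^-9) = 34.11 million years.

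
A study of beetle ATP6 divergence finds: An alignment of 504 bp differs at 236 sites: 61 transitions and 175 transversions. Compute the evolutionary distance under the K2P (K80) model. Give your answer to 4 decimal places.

P = 61/504 ≈ 0.121032 and Q = 175/504 ≈ 0.347222.
Under the Kimura two-parameter model, d = −½ ln(1 − 2P − Q) − ¼ ln(1 − 2Q).
1 − 2P − Q = 0.410714, giving −½ ln(0.410714) = 0.444929.
1 − 2Q = 0.305556, giving −¼ ln(0.305556) = 0.296406.
d = 0.444929 + 0.296406 = 0.741335.

0.7413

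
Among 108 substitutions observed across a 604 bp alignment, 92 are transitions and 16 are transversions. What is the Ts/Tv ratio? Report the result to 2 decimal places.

5.75

R = 92/16 = 5.75.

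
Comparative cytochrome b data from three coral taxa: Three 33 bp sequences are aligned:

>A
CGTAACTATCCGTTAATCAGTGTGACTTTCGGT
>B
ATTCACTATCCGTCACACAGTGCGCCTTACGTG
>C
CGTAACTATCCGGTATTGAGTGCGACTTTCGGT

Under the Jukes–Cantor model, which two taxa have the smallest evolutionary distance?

A–B: 11/33 differ, p = 0.333, d = 0.441.
A–C: 4/33 differ, p = 0.121, d = 0.132.
B–C: 12/33 differ, p = 0.364, d = 0.497.
The smallest distance is between A and C.

A and C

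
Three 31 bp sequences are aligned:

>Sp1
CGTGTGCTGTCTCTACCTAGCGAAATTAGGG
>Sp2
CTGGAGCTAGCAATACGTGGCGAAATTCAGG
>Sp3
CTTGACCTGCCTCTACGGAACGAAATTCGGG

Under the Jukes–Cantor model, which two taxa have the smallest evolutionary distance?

Sp1 and Sp3

Sp1–Sp2: 11/31 differ, p = 0.355, d = 0.481.
Sp1–Sp3: 8/31 differ, p = 0.258, d = 0.316.
Sp2–Sp3: 10/31 differ, p = 0.323, d = 0.422.
The smallest distance is between Sp1 and Sp3.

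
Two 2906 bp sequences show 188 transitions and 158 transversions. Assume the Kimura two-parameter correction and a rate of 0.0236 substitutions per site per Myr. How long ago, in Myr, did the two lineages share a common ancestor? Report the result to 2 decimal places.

2.76

P = 188/2906 ≈ 0.064694 and Q = 158/2906 ≈ 0.05437.
Under the Kimura two-parameter model, d = −½ ln(1 − 2P − Q) − ¼ ln(1 − 2Q).
1 − 2P − Q = 0.816242, giving −½ ln(0.816242) = 0.101522.
1 − 2Q = 0.89126, giving −¼ ln(0.89126) = 0.028780.
d = 0.101522 + 0.028780 = 0.130302.
Under a molecular clock d = 2μt, so t = d/(2μ) = 0.130302 / (2 × 0.0236) = 2.76 Myr.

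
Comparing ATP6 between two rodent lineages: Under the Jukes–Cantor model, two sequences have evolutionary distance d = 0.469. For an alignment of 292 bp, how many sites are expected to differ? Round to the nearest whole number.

Invert JC69: p = (3/4)(1 − e^(−4d/3)) = 0.75 × (1 − e^(-0.625333)) = 0.75 × (1 − 0.535083) = 0.348688.
Expected differing sites = pL ≈ 0.348688 × 292 = 101.816896 ≈ 102.

102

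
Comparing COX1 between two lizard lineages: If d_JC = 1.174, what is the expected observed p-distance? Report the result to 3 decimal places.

0.593

p = (3/4)(1 − e^(−4d/3)) = 0.75 × (1 − e^(-1.565333)) = 0.75 × (1 − 0.209018) = 0.593237.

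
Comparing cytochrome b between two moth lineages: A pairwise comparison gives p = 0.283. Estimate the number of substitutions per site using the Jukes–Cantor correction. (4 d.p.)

d = −(3/4) ln(1 − 4p/3) = −0.75 ln(1 − 0.377333) = −0.75 ln(0.622667)
  = −0.75 × (-0.473743) = 0.355307 substitutions/site.

0.3553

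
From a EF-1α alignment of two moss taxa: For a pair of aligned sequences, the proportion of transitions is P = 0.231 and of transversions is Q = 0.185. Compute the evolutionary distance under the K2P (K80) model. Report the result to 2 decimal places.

Under the Kimura two-parameter model, d = −½ ln(1 − 2P − Q) − ¼ ln(1 − 2Q).
1 − 2P − Q = 0.353, giving −½ ln(0.353) = 0.520644.
1 − 2Q = 0.63, giving −¼ ln(0.63) = 0.115509.
d = 0.520644 + 0.115509 = 0.636153.

0.64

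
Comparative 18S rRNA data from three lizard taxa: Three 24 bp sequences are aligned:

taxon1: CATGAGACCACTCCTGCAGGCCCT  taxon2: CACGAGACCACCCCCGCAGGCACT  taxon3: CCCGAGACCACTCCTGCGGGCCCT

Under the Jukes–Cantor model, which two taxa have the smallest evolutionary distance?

taxon1 and taxon3

taxon1–taxon2: 4/24 differ, p = 0.167, d = 0.188.
taxon1–taxon3: 3/24 differ, p = 0.125, d = 0.137.
taxon2–taxon3: 5/24 differ, p = 0.208, d = 0.244.
The smallest distance is between taxon1 and taxon3.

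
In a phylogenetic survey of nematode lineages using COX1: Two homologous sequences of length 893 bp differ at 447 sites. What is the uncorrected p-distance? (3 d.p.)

0.501

p = 447/893 = 0.500559… ≈ 0.501 (to 3 d.p.).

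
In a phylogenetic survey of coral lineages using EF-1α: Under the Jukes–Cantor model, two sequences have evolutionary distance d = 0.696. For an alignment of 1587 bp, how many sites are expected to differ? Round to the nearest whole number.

Invert JC69: p = (3/4)(1 − e^(−4d/3)) = 0.75 × (1 − e^(-0.928)) = 0.75 × (1 − 0.395344) = 0.453492.
Expected differing sites = pL ≈ 0.453492 × 1587 = 719.691804 ≈ 720.

720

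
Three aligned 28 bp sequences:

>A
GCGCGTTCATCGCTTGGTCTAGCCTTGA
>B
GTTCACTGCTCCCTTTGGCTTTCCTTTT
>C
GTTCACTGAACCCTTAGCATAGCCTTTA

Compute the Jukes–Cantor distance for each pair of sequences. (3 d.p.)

A–B: 13/28 sites differ → p ≈ 0.464286, d = −0.75 ln(1 − 0.619048) = 0.723811 ≈ 0.724.
A–C: 11/28 sites differ → p ≈ 0.392857, d = −0.75 ln(1 − 0.523809) = 0.556452 ≈ 0.556.
B–C: 8/28 sites differ → p ≈ 0.285714, d = −0.75 ln(1 − 0.380952) = 0.359679 ≈ 0.360.

d(A,B) = 0.724, d(A,C) = 0.556, d(B,C) = 0.360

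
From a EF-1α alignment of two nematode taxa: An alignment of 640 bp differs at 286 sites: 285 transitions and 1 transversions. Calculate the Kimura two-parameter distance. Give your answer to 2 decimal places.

P = 285/640 ≈ 0.445313 and Q = 1/640 ≈ 0.001563.
Under the Kimura two-parameter model, d = −½ ln(1 − 2P − Q) − ¼ ln(1 − 2Q).
1 − 2P − Q = 0.107811, giving −½ ln(0.107811) = 1.113688.
1 − 2Q = 0.996874, giving −¼ ln(0.996874) = 0.000783.
d = 1.113688 + 0.000783 = 1.114471.

1.11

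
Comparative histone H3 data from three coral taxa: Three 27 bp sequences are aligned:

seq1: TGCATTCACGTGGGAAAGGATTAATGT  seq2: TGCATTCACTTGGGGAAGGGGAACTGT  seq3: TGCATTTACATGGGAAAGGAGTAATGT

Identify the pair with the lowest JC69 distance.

seq1 and seq3

seq1–seq2: 6/27 differ, p = 0.222, d = 0.264.
seq1–seq3: 3/27 differ, p = 0.111, d = 0.120.
seq2–seq3: 6/27 differ, p = 0.222, d = 0.264.
The smallest distance is between seq1 and seq3.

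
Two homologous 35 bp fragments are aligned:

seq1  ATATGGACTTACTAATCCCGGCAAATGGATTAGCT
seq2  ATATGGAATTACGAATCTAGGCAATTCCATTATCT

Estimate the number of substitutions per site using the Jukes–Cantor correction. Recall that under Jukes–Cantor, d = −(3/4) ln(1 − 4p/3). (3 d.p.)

0.273

The sequences differ at 8 of 35 sites (8, 13, 18, 19, 25, 27, 28, 33), so p = 8/35 ≈ 0.228571.
d = −(3/4) ln(1 − 4p/3) = −0.75 ln(1 − 0.304761) = −0.75 ln(0.695239)
  = −0.75 × (-0.363500) = 0.272625 substitutions/site.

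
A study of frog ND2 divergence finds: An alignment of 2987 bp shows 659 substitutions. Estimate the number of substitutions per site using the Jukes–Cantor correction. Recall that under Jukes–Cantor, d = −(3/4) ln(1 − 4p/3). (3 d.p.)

0.261

p = 659/2987 ≈ 0.220623.
d = −(3/4) ln(1 − 4p/3) = −0.75 ln(1 − 0.294164) = −0.75 ln(0.705836)
  = −0.75 × (-0.348372) = 0.261279 substitutions/site.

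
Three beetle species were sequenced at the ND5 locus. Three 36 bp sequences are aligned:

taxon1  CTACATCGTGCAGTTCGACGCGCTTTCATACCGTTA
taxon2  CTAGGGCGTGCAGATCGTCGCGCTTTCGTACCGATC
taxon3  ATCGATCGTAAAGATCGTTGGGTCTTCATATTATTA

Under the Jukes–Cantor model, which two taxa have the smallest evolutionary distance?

taxon1 and taxon2

taxon1–taxon2: 8/36 differ, p = 0.222, d = 0.264.
taxon1–taxon3: 14/36 differ, p = 0.389, d = 0.548.
taxon2–taxon3: 16/36 differ, p = 0.444, d = 0.673.
The smallest distance is between taxon1 and taxon2.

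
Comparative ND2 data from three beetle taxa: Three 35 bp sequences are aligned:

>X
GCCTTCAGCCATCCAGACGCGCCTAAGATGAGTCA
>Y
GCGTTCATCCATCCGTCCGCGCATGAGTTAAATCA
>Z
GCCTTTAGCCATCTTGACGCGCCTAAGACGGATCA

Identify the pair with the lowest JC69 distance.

X and Z

X–Y: 10/35 differ, p = 0.286, d = 0.360.
X–Z: 6/35 differ, p = 0.171, d = 0.195.
Y–Z: 13/35 differ, p = 0.371, d = 0.513.
The smallest distance is between X and Z.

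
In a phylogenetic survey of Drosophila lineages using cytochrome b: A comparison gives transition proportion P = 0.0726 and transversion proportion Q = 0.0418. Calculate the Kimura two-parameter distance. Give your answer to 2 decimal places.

0.13

Under the Kimura two-parameter model, d = −½ ln(1 − 2P − Q) − ¼ ln(1 − 2Q).
1 − 2P − Q = 0.813, giving −½ ln(0.813) = 0.103512.
1 − 2Q = 0.9164, giving −¼ ln(0.9164) = 0.021826.
d = 0.103512 + 0.021826 = 0.125338.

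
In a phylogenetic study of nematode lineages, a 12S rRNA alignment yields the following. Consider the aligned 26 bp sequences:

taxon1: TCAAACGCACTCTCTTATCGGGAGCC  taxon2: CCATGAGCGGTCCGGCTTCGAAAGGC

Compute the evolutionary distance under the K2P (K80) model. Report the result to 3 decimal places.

Of 26 sites, 7 differences are transitions and 7 are transversions, so P = 7/26 ≈ 0.269231 and Q = 7/26 ≈ 0.269231.
Under the Kimura two-parameter model, d = −½ ln(1 − 2P − Q) − ¼ ln(1 − 2Q).
1 − 2P − Q = 0.192307, giving −½ ln(0.192307) = 0.824331.
1 − 2Q = 0.461538, giving −¼ ln(0.461538) = 0.193298.
d = 0.824331 + 0.193298 = 1.017629.

1.018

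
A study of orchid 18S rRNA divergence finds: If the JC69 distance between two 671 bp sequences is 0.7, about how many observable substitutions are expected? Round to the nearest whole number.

Invert JC69: p = (3/4)(1 − e^(−4d/3)) = 0.75 × (1 − e^(-0.933333)) = 0.75 × (1 − 0.393241) = 0.455069.
Expected differing sites = pL ≈ 0.455069 × 671 = 305.351299 ≈ 305.

305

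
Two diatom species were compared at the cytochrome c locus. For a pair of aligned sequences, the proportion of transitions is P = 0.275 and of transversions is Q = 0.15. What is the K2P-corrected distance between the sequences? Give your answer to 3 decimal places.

0.691

Under the Kimura two-parameter model, d = −½ ln(1 − 2P − Q) − ¼ ln(1 − 2Q).
1 − 2P − Q = 0.3, giving −½ ln(0.3) = 0.601986.
1 − 2Q = 0.7, giving −¼ ln(0.7) = 0.089169.
d = 0.601986 + 0.089169 = 0.691155.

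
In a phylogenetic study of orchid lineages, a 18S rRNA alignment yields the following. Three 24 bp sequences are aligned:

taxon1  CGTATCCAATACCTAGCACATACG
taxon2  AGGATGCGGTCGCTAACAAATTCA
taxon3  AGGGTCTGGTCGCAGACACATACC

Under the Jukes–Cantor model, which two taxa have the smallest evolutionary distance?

taxon2 and taxon3

taxon1–taxon2: 11/24 differ, p = 0.458, d = 0.708.
taxon1–taxon3: 12/24 differ, p = 0.500, d = 0.824.
taxon2–taxon3: 8/24 differ, p = 0.333, d = 0.441.
The smallest distance is between taxon2 and taxon3.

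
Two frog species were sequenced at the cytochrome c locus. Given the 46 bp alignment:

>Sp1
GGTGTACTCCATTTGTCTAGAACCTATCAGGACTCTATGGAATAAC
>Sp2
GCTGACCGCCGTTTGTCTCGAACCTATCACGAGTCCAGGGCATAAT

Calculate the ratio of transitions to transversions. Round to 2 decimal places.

0.33

Transitions are A↔G and C↔T; transversions are all other mismatches.
Transitions: 3. Transversions: 9.
R = 3/9 = 0.333333… ≈ 0.33 (to 2 d.p.).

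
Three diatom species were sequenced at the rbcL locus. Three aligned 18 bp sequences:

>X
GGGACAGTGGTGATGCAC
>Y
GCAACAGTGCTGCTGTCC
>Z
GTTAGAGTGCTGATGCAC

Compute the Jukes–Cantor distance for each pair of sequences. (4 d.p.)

X–Y: 6/18 sites differ → p ≈ 0.333333, d = −0.75 ln(1 − 0.444444) = 0.440839 ≈ 0.4408.
X–Z: 4/18 sites differ → p ≈ 0.222222, d = −0.75 ln(1 − 0.296296) = 0.263548 ≈ 0.2635.
Y–Z: 6/18 sites differ → p ≈ 0.333333, d = −0.75 ln(1 − 0.444444) = 0.440839 ≈ 0.4408.

d(X,Y) = 0.4408, d(X,Z) = 0.2635, d(Y,Z) = 0.4408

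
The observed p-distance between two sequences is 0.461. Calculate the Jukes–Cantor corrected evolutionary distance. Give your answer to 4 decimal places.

0.7152

d = −(3/4) ln(1 − 4p/3) = −0.75 ln(1 − 0.614667) = −0.75 ln(0.385333)
  = −0.75 × (-0.953647) = 0.715235 substitutions/site.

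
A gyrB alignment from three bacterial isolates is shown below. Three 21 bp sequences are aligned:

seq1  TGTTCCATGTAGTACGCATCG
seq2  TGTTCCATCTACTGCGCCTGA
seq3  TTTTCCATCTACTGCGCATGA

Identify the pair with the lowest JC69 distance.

seq2 and seq3

seq1–seq2: 6/21 differ, p = 0.286, d = 0.360.
seq1–seq3: 6/21 differ, p = 0.286, d = 0.360.
seq2–seq3: 2/21 differ, p = 0.095, d = 0.102.
The smallest distance is between seq2 and seq3.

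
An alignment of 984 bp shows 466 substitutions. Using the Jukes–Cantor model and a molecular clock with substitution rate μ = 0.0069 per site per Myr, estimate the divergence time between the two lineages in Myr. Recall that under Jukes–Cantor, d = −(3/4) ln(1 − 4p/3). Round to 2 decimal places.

54.25

p = 466/984 ≈ 0.473577.
d = −(3/4) ln(1 − 4p/3) = −0.75 ln(1 − 0.631436) = −0.75 ln(0.368564)
  = −0.75 × (-0.998141) = 0.748606 substitutions/site.
Under a molecular clock d = 2μt, so t = d/(2μ) = 0.748606 / (2 × 0.0069) = 54.25 Myr.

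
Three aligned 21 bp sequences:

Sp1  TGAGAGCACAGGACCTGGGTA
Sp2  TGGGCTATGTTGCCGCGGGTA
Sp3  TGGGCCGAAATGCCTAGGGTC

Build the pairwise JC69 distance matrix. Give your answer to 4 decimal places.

Sp1–Sp2: 11/21 sites differ → p ≈ 0.52381, d = −0.75 ln(1 − 0.698413) = 0.899023 ≈ 0.8990.
Sp1–Sp3: 10/21 sites differ → p ≈ 0.47619, d = −0.75 ln(1 − 0.63492) = 0.755729 ≈ 0.7557.
Sp2–Sp3: 8/21 sites differ → p ≈ 0.380952, d = −0.75 ln(1 − 0.507936) = 0.531860 ≈ 0.5319.

d(Sp1,Sp2) = 0.8990, d(Sp1,Sp3) = 0.7557, d(Sp2,Sp3) = 0.5319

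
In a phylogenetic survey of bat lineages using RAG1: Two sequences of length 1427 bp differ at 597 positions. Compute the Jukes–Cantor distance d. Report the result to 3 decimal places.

0.612

p = 597/1427 ≈ 0.41836.
d = −(3/4) ln(1 − 4p/3) = −0.75 ln(1 − 0.557813) = −0.75 ln(0.442187)
  = −0.75 × (-0.816022) = 0.612017 substitutions/site.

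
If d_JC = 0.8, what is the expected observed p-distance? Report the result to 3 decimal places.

p = (3/4)(1 − e^(−4d/3)) = 0.75 × (1 − e^(-1.066667)) = 0.75 × (1 − 0.344154) = 0.491885.

0.492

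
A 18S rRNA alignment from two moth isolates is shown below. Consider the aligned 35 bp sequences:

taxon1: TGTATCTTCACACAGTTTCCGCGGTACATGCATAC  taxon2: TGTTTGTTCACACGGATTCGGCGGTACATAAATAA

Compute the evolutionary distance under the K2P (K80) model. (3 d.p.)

Of 35 sites, 2 differences are transitions and 6 are transversions, so P = 2/35 ≈ 0.057143 and Q = 6/35 ≈ 0.171429.
Under the Kimura two-parameter model, d = −½ ln(1 − 2P − Q) − ¼ ln(1 − 2Q).
1 − 2P − Q = 0.714285, giving −½ ln(0.714285) = 0.168237.
1 − 2Q = 0.657142, giving −¼ ln(0.657142) = 0.104964.
d = 0.168237 + 0.104964 = 0.273201.

0.273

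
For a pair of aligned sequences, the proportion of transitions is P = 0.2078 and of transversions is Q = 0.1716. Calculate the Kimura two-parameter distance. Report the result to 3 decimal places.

Under the Kimura two-parameter model, d = −½ ln(1 − 2P − Q) − ¼ ln(1 − 2Q).
1 − 2P − Q = 0.4128, giving −½ ln(0.4128) = 0.442396.
1 − 2Q = 0.6568, giving −¼ ln(0.6568) = 0.105094.
d = 0.442396 + 0.105094 = 0.547490.

0.547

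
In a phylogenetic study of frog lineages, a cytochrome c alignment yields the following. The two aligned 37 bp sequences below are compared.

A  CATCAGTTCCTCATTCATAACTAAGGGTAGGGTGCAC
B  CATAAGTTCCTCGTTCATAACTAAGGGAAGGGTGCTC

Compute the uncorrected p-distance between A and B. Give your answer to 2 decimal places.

The sequences differ at 4 of 37 positions (sites 4, 13, 28, 36).
p = 4/37 = 0.108108… ≈ 0.11 (to 2 d.p.).

0.11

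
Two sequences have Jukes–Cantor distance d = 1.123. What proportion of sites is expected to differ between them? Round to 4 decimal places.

0.5822

p = (3/4)(1 − e^(−4d/3)) = 0.75 × (1 − e^(-1.497333)) = 0.75 × (1 − 0.223726) = 0.582206.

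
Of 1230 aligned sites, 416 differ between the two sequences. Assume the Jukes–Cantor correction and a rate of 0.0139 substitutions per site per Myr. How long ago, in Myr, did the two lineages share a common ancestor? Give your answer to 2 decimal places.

16.18

p = 416/1230 ≈ 0.338211.
d = −(3/4) ln(1 − 4p/3) = −0.75 ln(1 − 0.450948) = −0.75 ln(0.549052)
  = −0.75 × (-0.599562) = 0.449672 substitutions/site.
Under a molecular clock d = 2μt, so t = d/(2μ) = 0.449672 / (2 × 0.0139) = 16.18 Myr.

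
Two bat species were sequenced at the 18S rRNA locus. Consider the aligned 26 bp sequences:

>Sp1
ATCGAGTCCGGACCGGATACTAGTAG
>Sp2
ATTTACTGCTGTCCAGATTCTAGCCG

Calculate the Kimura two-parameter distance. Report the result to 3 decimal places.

Of 26 sites, 3 differences are transitions and 7 are transversions, so P = 3/26 ≈ 0.115385 and Q = 7/26 ≈ 0.269231.
Under the Kimura two-parameter model, d = −½ ln(1 − 2P − Q) − ¼ ln(1 − 2Q).
1 − 2P − Q = 0.499999, giving −½ ln(0.499999) = 0.346575.
1 − 2Q = 0.461538, giving −¼ ln(0.461538) = 0.193298.
d = 0.346575 + 0.193298 = 0.539873.

0.540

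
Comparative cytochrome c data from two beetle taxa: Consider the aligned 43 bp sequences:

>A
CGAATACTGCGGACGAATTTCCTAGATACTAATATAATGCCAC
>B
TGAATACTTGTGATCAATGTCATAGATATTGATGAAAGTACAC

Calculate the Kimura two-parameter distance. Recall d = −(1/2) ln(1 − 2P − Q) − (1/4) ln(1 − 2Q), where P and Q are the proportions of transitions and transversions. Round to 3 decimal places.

Of 43 sites, 5 differences are transitions and 10 are transversions, so P = 5/43 ≈ 0.116279 and Q = 10/43 ≈ 0.232558.
Under the Kimura two-parameter model, d = −½ ln(1 − 2P − Q) − ¼ ln(1 − 2Q).
1 − 2P − Q = 0.534884, giving −½ ln(0.534884) = 0.312853.
1 − 2Q = 0.534884, giving −¼ ln(0.534884) = 0.156426.
d = 0.312853 + 0.156426 = 0.469279.

0.469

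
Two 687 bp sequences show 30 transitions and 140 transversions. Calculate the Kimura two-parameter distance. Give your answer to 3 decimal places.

0.303

P = 30/687 ≈ 0.043668 and Q = 140/687 ≈ 0.203785.
Under the Kimura two-parameter model, d = −½ ln(1 − 2P − Q) − ¼ ln(1 − 2Q).
1 − 2P − Q = 0.708879, giving −½ ln(0.708879) = 0.172035.
1 − 2Q = 0.59243, giving −¼ ln(0.59243) = 0.130881.
d = 0.172035 + 0.130881 = 0.302916.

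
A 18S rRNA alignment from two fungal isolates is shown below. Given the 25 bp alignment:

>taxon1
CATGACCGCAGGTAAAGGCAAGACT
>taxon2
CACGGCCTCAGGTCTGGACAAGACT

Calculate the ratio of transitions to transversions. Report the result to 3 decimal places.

Transitions are A↔G and C↔T; transversions are all other mismatches.
Transitions: 4. Transversions: 3.
R = 4/3 = 1.333333… ≈ 1.333 (to 3 d.p.).

1.333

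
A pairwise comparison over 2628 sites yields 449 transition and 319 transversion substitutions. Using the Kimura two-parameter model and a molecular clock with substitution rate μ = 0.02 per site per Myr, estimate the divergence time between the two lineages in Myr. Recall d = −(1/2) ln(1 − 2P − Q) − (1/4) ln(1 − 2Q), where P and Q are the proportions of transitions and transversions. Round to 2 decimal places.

9.51

P = 449/2628 ≈ 0.170852 and Q = 319/2628 ≈ 0.121385.
Under the Kimura two-parameter model, d = −½ ln(1 − 2P − Q) − ¼ ln(1 − 2Q).
1 − 2P − Q = 0.536911, giving −½ ln(0.536911) = 0.310961.
1 − 2Q = 0.75723, giving −¼ ln(0.75723) = 0.069522.
d = 0.310961 + 0.069522 = 0.380483.
Under a molecular clock d = 2μt, so t = d/(2μ) = 0.380483 / (2 × 0.02) = 9.51 Myr.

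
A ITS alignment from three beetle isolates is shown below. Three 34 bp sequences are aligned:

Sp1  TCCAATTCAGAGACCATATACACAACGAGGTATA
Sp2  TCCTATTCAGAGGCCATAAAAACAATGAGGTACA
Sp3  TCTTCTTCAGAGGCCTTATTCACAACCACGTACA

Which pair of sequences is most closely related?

Sp1 and Sp2

Sp1–Sp2: 6/34 differ, p = 0.176, d = 0.201.
Sp1–Sp3: 9/34 differ, p = 0.265, d = 0.326.
Sp2–Sp3: 9/34 differ, p = 0.265, d = 0.326.
The smallest distance is between Sp1 and Sp2.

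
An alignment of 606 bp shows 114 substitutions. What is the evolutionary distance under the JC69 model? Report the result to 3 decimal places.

p = 114/606 ≈ 0.188119.
d = −(3/4) ln(1 − 4p/3) = −0.75 ln(1 − 0.250825) = −0.75 ln(0.749175)
  = −0.75 × (-0.288783) = 0.216587 substitutions/site.

0.217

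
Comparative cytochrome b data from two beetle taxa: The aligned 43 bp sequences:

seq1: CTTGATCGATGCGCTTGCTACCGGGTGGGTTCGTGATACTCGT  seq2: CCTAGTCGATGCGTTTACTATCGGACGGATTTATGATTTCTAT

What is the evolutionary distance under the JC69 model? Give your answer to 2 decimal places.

The sequences differ at 16 of 43 sites, so p = 16/43 ≈ 0.372093.
d = −(3/4) ln(1 − 4p/3) = −0.75 ln(1 − 0.496124) = −0.75 ln(0.503876)
  = −0.75 × (-0.685425) = 0.514069 substitutions/site.

0.51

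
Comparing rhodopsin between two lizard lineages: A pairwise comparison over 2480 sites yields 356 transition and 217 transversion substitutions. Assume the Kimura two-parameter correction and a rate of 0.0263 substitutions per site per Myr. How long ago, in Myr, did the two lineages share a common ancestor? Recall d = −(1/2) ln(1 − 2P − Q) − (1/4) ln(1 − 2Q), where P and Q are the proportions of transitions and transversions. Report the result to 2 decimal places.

P = 356/2480 ≈ 0.143548 and Q = 217/2480 = 0.0875.
Under the Kimura two-parameter model, d = −½ ln(1 − 2P − Q) − ¼ ln(1 − 2Q).
1 − 2P − Q = 0.625404, giving −½ ln(0.625404) = 0.234679.
1 − 2Q = 0.825, giving −¼ ln(0.825) = 0.048093.
d = 0.234679 + 0.048093 = 0.282772.
Under a molecular clock d = 2μt, so t = d/(2μ) = 0.282772 / (2 × 0.0263) = 5.38 Myr.

5.38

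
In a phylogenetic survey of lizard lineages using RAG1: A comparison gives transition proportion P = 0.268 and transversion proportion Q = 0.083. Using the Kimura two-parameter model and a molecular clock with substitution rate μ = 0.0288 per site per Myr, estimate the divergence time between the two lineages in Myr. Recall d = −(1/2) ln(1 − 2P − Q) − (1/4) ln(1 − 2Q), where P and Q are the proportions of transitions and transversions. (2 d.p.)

Under the Kimura two-parameter model, d = −½ ln(1 − 2P − Q) − ¼ ln(1 − 2Q).
1 − 2P − Q = 0.381, giving −½ ln(0.381) = 0.482478.
1 − 2Q = 0.834, giving −¼ ln(0.834) = 0.045380.
d = 0.482478 + 0.045380 = 0.527858.
Under a molecular clock d = 2μt, so t = d/(2μ) = 0.527858 / (2 × 0.0288) = 9.16 Myr.

9.16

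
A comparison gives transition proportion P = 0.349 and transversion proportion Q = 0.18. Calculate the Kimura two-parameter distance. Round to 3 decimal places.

1.163

Under the Kimura two-parameter model, d = −½ ln(1 − 2P − Q) − ¼ ln(1 − 2Q).
1 − 2P − Q = 0.122, giving −½ ln(0.122) = 1.051867.
1 − 2Q = 0.64, giving −¼ ln(0.64) = 0.111572.
d = 1.051867 + 0.111572 = 1.163439.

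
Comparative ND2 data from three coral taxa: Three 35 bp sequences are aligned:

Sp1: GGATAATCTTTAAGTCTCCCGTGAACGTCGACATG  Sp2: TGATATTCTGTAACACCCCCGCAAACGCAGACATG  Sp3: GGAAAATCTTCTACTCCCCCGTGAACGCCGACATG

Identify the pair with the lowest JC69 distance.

Sp1 and Sp3

Sp1–Sp2: 10/35 differ, p = 0.286, d = 0.360.
Sp1–Sp3: 6/35 differ, p = 0.171, d = 0.195.
Sp2–Sp3: 10/35 differ, p = 0.286, d = 0.360.
The smallest distance is between Sp1 and Sp3.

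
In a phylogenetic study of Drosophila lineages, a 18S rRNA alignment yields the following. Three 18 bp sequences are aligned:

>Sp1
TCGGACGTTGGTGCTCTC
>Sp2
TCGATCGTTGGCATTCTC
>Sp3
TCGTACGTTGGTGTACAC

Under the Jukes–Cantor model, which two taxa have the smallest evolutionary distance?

Sp1–Sp2: 5/18 differ, p = 0.278, d = 0.347.
Sp1–Sp3: 4/18 differ, p = 0.222, d = 0.264.
Sp2–Sp3: 6/18 differ, p = 0.333, d = 0.441.
The smallest distance is between Sp1 and Sp3.

Sp1 and Sp3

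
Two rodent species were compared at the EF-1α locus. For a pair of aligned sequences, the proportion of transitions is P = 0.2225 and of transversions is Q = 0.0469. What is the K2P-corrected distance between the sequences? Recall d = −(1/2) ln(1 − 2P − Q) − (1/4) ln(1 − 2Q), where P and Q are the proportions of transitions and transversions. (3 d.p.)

0.363

Under the Kimura two-parameter model, d = −½ ln(1 − 2P − Q) − ¼ ln(1 − 2Q).
1 − 2P − Q = 0.5081, giving −½ ln(0.5081) = 0.338539.
1 − 2Q = 0.9062, giving −¼ ln(0.9062) = 0.024624.
d = 0.338539 + 0.024624 = 0.363163.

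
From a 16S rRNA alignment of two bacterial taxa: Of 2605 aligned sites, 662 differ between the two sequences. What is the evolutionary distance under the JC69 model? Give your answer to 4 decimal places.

0.3103

p = 662/2605 ≈ 0.254127.
d = −(3/4) ln(1 − 4p/3) = −0.75 ln(1 − 0.338836) = −0.75 ln(0.661164)
  = −0.75 × (-0.413753) = 0.310315 substitutions/site.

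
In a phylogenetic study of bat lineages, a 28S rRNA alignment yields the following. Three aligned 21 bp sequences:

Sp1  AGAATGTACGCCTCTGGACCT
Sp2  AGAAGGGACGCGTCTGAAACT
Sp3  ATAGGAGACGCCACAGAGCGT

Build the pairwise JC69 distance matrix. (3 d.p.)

Sp1–Sp2: 5/21 sites differ → p ≈ 0.238095, d = −0.75 ln(1 − 0.31746) = 0.286451 ≈ 0.286.
Sp1–Sp3: 10/21 sites differ → p ≈ 0.47619, d = −0.75 ln(1 − 0.63492) = 0.755729 ≈ 0.756.
Sp2–Sp3: 9/21 sites differ → p ≈ 0.428571, d = −0.75 ln(1 − 0.571428) = 0.635472 ≈ 0.635.

d(Sp1,Sp2) = 0.286, d(Sp1,Sp3) = 0.756, d(Sp2,Sp3) = 0.635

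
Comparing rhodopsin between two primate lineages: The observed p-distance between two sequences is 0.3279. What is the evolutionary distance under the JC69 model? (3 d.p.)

d = −(3/4) ln(1 − 4p/3) = −0.75 ln(1 − 0.4372) = −0.75 ln(0.5628)
  = −0.75 × (-0.574831) = 0.431123 substitutions/site.

0.431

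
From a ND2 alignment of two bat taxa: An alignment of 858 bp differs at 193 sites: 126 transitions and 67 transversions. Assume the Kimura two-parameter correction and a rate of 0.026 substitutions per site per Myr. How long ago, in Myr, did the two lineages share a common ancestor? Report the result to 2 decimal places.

P = 126/858 ≈ 0.146853 and Q = 67/858 ≈ 0.078089.
Under the Kimura two-parameter model, d = −½ ln(1 − 2P − Q) − ¼ ln(1 − 2Q).
1 − 2P − Q = 0.628205, giving −½ ln(0.628205) = 0.232444.
1 − 2Q = 0.843822, giving −¼ ln(0.843822) = 0.042453.
d = 0.232444 + 0.042453 = 0.274897.
Under a molecular clock d = 2μt, so t = d/(2μ) = 0.274897 / (2 × 0.026) = 5.29 Myr.

5.29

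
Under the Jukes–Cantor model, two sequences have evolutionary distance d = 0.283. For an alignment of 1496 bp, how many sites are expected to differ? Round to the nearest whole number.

Invert JC69: p = (3/4)(1 − e^(−4d/3)) = 0.75 × (1 − e^(-0.377333)) = 0.75 × (1 − 0.685688) = 0.235734.
Expected differing sites = pL ≈ 0.235734 × 1496 = 352.658064 ≈ 353.

353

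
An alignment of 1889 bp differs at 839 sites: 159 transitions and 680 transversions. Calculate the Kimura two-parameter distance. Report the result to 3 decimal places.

P = 159/1889 ≈ 0.084172 and Q = 680/1889 ≈ 0.359979.
Under the Kimura two-parameter model, d = −½ ln(1 − 2P − Q) − ¼ ln(1 − 2Q).
1 − 2P − Q = 0.471677, giving −½ ln(0.471677) = 0.375730.
1 − 2Q = 0.280042, giving −¼ ln(0.280042) = 0.318204.
d = 0.375730 + 0.318204 = 0.693934.

0.694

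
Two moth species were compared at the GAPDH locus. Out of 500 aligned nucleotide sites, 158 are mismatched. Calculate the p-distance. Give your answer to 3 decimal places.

p = 158/500 = 0.316.

0.316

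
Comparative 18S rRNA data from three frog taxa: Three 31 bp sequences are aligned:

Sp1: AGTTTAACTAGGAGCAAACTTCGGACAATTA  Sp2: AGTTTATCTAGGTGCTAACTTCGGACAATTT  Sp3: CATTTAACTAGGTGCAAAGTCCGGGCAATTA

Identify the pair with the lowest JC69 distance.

Sp1–Sp2: 4/31 differ, p = 0.129, d = 0.142.
Sp1–Sp3: 6/31 differ, p = 0.194, d = 0.224.
Sp2–Sp3: 8/31 differ, p = 0.258, d = 0.316.
The smallest distance is between Sp1 and Sp2.

Sp1 and Sp2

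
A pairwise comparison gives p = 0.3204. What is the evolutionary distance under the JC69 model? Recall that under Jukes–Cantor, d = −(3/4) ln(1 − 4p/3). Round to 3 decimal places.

d = −(3/4) ln(1 − 4p/3) = −0.75 ln(1 − 0.4272) = −0.75 ln(0.5728)
  = −0.75 × (-0.557219) = 0.417914 substitutions/site.

0.418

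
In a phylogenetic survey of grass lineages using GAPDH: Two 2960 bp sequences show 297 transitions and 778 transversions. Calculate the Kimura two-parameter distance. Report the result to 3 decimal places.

P = 297/2960 ≈ 0.100338 and Q = 778/2960 ≈ 0.262838.
Under the Kimura two-parameter model, d = −½ ln(1 − 2P − Q) − ¼ ln(1 − 2Q).
1 − 2P − Q = 0.536486, giving −½ ln(0.536486) = 0.311357.
1 − 2Q = 0.474324, giving −¼ ln(0.474324) = 0.186466.
d = 0.311357 + 0.186466 = 0.497823.

0.498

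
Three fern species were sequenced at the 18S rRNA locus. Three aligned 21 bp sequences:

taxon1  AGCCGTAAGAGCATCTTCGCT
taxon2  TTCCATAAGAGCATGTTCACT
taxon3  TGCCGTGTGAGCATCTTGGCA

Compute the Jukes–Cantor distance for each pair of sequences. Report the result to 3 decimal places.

d(taxon1,taxon2) = 0.286, d(taxon1,taxon3) = 0.286, d(taxon2,taxon3) = 0.532

taxon1–taxon2: 5/21 sites differ → p ≈ 0.238095, d = −0.75 ln(1 − 0.31746) = 0.286451 ≈ 0.286.
taxon1–taxon3: 5/21 sites differ → p ≈ 0.238095, d = −0.75 ln(1 − 0.31746) = 0.286451 ≈ 0.286.
taxon2–taxon3: 8/21 sites differ → p ≈ 0.380952, d = −0.75 ln(1 − 0.507936) = 0.531860 ≈ 0.532.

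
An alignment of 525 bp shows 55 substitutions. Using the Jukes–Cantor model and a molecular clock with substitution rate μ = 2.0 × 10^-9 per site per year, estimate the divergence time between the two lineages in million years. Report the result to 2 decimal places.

28.21

p = 55/525 ≈ 0.104762.
d = −(3/4) ln(1 − 4p/3) = −0.75 ln(1 − 0.139683) = −0.75 ln(0.860317)
  = −0.75 × (-0.150454) = 0.112841 substitutions/site.
Under a molecular clock d = 2μt, so t = d/(2μ) = 0.112841 / (2 × 2.0 × 10^-9) = 28.21 million years.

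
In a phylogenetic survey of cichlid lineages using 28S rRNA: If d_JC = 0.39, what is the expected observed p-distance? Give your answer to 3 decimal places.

0.304

p = (3/4)(1 − e^(−4d/3)) = 0.75 × (1 − e^(-0.52)) = 0.75 × (1 − 0.594521) = 0.304109.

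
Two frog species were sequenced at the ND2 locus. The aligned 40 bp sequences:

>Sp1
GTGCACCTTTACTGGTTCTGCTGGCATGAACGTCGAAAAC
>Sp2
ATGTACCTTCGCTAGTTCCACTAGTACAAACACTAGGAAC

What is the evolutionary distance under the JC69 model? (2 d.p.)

0.63

The sequences differ at 17 of 40 sites, so p = 17/40 = 0.425.
d = −(3/4) ln(1 − 4p/3) = −0.75 ln(1 − 0.566667) = −0.75 ln(0.433333)
  = −0.75 × (-0.836249) = 0.627187 substitutions/site.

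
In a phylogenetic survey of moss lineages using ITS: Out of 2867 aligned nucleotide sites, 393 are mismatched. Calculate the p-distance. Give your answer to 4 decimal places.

0.1371

p = 393/2867 = 0.137077… ≈ 0.1371 (to 4 d.p.).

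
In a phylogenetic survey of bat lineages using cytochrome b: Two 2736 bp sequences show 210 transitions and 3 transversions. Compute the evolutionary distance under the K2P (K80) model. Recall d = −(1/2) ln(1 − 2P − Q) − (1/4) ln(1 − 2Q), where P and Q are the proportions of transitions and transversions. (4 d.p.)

0.0845

P = 210/2736 ≈ 0.076754 and Q = 3/2736 ≈ 0.001096.
Under the Kimura two-parameter model, d = −½ ln(1 − 2P − Q) − ¼ ln(1 − 2Q).
1 − 2P − Q = 0.845396, giving −½ ln(0.845396) = 0.083975.
1 − 2Q = 0.997808, giving −¼ ln(0.997808) = 0.000549.
d = 0.083975 + 0.000549 = 0.084524.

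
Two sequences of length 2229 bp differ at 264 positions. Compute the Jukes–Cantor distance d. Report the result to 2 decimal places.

p = 264/2229 ≈ 0.118439.
d = −(3/4) ln(1 − 4p/3) = −0.75 ln(1 − 0.157919) = −0.75 ln(0.842081)
  = −0.75 × (-0.171879) = 0.128909 substitutions/site.

0.13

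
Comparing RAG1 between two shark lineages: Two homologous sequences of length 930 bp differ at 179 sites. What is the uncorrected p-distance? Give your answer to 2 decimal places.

0.19

p = 179/930 = 0.192473… ≈ 0.19 (to 2 d.p.).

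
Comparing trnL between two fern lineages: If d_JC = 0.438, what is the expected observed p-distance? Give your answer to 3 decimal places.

p = (3/4)(1 − e^(−4d/3)) = 0.75 × (1 − e^(-0.584)) = 0.75 × (1 − 0.557663) = 0.331753.

0.332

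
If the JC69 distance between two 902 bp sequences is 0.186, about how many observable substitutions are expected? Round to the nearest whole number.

Invert JC69: p = (3/4)(1 − e^(−4d/3)) = 0.75 × (1 − e^(-0.248)) = 0.75 × (1 − 0.780360) = 0.164730.
Expected differing sites = pL ≈ 0.164730 × 902 = 148.58646 ≈ 149.

149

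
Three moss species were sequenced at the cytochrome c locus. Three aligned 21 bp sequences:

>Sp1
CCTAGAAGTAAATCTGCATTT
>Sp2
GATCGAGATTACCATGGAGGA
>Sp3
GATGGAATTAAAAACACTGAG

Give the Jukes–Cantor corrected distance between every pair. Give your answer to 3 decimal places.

Sp1–Sp2: 13/21 sites differ → p ≈ 0.619048, d = −0.75 ln(1 − 0.825397) = 1.308930 ≈ 1.309.
Sp1–Sp3: 12/21 sites differ → p ≈ 0.571429, d = −0.75 ln(1 − 0.761905) = 1.076314 ≈ 1.076.
Sp2–Sp3: 12/21 sites differ → p ≈ 0.571429, d = −0.75 ln(1 − 0.761905) = 1.076314 ≈ 1.076.

d(Sp1,Sp2) = 1.309, d(Sp1,Sp3) = 1.076, d(Sp2,Sp3) = 1.076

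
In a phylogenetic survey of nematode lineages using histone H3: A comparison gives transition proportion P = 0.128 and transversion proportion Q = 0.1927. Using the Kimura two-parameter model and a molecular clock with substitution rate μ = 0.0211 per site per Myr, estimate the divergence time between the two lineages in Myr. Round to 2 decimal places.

Under the Kimura two-parameter model, d = −½ ln(1 − 2P − Q) − ¼ ln(1 − 2Q).
1 − 2P − Q = 0.5513, giving −½ ln(0.5513) = 0.297738.
1 − 2Q = 0.6146, giving −¼ ln(0.6146) = 0.121696.
d = 0.297738 + 0.121696 = 0.419434.
Under a molecular clock d = 2μt, so t = d/(2μ) = 0.419434 / (2 × 0.0211) = 9.94 Myr.

9.94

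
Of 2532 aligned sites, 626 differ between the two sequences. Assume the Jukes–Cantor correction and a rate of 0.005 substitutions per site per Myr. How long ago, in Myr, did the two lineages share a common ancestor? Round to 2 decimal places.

30.00

p = 626/2532 ≈ 0.247235.
d = −(3/4) ln(1 − 4p/3) = −0.75 ln(1 − 0.329647) = −0.75 ln(0.670353)
  = −0.75 × (-0.399951) = 0.299963 substitutions/site.
Under a molecular clock d = 2μt, so t = d/(2μ) = 0.299963 / (2 × 0.005) = 30.00 Myr.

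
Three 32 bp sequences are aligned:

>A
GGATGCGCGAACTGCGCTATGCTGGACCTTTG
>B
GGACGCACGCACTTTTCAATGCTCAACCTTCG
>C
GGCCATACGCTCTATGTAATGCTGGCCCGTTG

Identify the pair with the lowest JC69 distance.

A and B

A–B: 10/32 differ, p = 0.313, d = 0.404.
A–C: 13/32 differ, p = 0.406, d = 0.585.
B–C: 12/32 differ, p = 0.375, d = 0.520.
The smallest distance is between A and B.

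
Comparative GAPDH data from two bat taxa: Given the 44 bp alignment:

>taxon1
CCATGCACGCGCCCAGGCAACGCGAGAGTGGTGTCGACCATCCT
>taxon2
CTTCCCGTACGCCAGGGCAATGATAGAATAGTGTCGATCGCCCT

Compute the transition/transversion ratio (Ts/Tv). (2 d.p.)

Transitions are A↔G and C↔T; transversions are all other mismatches.
Transitions: 12. Transversions: 5.
R = 12/5 = 2.40.

2.40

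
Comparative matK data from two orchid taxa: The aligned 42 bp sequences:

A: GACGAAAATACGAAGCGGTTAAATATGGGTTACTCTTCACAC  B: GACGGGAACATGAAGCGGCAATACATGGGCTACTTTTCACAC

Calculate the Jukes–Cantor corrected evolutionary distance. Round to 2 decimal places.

0.29

The sequences differ at 10 of 42 sites (5, 6, 9, 11, 19, 20, 22, 24, 30, 35), so p = 10/42 ≈ 0.238095.
d = −(3/4) ln(1 − 4p/3) = −0.75 ln(1 − 0.31746) = −0.75 ln(0.68254)
  = −0.75 × (-0.381934) = 0.286451 substitutions/site.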